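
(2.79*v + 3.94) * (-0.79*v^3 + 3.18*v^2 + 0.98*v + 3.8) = -2.2041*v^4 + 5.7596*v^3 + 15.2634*v^2 + 14.4632*v + 14.972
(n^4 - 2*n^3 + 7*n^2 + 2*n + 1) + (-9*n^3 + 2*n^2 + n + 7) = n^4 - 11*n^3 + 9*n^2 + 3*n + 8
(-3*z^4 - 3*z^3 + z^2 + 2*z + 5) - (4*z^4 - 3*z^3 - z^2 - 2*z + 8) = -7*z^4 + 2*z^2 + 4*z - 3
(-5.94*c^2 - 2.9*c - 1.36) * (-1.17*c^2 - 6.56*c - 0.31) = 6.9498*c^4 + 42.3594*c^3 + 22.4566*c^2 + 9.8206*c + 0.4216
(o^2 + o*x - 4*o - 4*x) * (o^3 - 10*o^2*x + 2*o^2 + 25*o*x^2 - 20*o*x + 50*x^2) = o^5 - 9*o^4*x - 2*o^4 + 15*o^3*x^2 + 18*o^3*x - 8*o^3 + 25*o^2*x^3 - 30*o^2*x^2 + 72*o^2*x - 50*o*x^3 - 120*o*x^2 - 200*x^3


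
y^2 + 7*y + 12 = (y + 3)*(y + 4)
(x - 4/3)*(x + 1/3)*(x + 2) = x^3 + x^2 - 22*x/9 - 8/9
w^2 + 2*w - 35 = (w - 5)*(w + 7)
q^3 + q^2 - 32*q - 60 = (q - 6)*(q + 2)*(q + 5)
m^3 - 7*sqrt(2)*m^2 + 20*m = m*(m - 5*sqrt(2))*(m - 2*sqrt(2))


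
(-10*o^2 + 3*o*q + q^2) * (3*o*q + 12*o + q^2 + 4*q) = -30*o^3*q - 120*o^3 - o^2*q^2 - 4*o^2*q + 6*o*q^3 + 24*o*q^2 + q^4 + 4*q^3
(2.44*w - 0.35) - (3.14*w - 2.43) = 2.08 - 0.7*w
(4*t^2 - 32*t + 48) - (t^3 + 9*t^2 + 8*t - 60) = -t^3 - 5*t^2 - 40*t + 108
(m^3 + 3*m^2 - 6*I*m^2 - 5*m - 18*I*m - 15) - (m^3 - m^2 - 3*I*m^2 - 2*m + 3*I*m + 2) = 4*m^2 - 3*I*m^2 - 3*m - 21*I*m - 17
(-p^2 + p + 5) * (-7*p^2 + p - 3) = 7*p^4 - 8*p^3 - 31*p^2 + 2*p - 15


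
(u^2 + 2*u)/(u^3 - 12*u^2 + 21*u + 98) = u/(u^2 - 14*u + 49)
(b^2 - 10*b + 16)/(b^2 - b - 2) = (b - 8)/(b + 1)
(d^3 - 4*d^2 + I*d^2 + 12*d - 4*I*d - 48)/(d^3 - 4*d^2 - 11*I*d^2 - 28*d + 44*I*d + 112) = (d^2 + I*d + 12)/(d^2 - 11*I*d - 28)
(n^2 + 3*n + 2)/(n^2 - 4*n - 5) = (n + 2)/(n - 5)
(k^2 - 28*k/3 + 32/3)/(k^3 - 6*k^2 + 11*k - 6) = (3*k^2 - 28*k + 32)/(3*(k^3 - 6*k^2 + 11*k - 6))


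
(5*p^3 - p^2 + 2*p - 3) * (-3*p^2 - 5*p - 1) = -15*p^5 - 22*p^4 - 6*p^3 + 13*p + 3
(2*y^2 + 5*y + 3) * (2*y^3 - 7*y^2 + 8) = 4*y^5 - 4*y^4 - 29*y^3 - 5*y^2 + 40*y + 24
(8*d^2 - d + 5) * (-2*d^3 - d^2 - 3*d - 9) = -16*d^5 - 6*d^4 - 33*d^3 - 74*d^2 - 6*d - 45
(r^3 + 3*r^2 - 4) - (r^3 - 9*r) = 3*r^2 + 9*r - 4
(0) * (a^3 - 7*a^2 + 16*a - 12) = 0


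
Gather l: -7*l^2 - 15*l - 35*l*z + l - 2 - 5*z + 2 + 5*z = -7*l^2 + l*(-35*z - 14)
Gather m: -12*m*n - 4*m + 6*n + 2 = m*(-12*n - 4) + 6*n + 2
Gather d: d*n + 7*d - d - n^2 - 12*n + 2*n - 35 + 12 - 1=d*(n + 6) - n^2 - 10*n - 24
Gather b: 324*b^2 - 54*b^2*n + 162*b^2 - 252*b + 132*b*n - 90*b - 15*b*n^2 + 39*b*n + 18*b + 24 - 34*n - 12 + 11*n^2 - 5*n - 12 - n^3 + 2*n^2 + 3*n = b^2*(486 - 54*n) + b*(-15*n^2 + 171*n - 324) - n^3 + 13*n^2 - 36*n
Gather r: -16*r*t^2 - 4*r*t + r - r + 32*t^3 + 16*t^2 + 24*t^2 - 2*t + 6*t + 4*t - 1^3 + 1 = r*(-16*t^2 - 4*t) + 32*t^3 + 40*t^2 + 8*t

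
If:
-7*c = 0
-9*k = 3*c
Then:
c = 0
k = 0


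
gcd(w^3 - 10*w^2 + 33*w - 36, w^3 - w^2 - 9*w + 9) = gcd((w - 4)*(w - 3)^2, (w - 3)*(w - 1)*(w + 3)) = w - 3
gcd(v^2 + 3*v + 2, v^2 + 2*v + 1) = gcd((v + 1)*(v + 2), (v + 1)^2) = v + 1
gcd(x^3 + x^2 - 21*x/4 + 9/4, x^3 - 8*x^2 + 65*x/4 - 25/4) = x - 1/2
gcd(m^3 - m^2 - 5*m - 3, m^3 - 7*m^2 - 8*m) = m + 1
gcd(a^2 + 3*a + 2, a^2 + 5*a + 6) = a + 2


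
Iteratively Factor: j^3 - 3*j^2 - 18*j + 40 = (j + 4)*(j^2 - 7*j + 10) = (j - 2)*(j + 4)*(j - 5)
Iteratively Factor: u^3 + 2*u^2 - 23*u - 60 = (u + 4)*(u^2 - 2*u - 15) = (u + 3)*(u + 4)*(u - 5)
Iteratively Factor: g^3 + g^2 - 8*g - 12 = (g + 2)*(g^2 - g - 6) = (g - 3)*(g + 2)*(g + 2)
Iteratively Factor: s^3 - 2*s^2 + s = (s - 1)*(s^2 - s) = s*(s - 1)*(s - 1)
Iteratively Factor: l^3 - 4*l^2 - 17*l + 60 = (l - 5)*(l^2 + l - 12) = (l - 5)*(l + 4)*(l - 3)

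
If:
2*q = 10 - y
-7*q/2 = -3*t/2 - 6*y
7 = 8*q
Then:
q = 7/8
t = -743/24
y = 33/4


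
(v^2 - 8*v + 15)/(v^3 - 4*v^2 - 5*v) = (v - 3)/(v*(v + 1))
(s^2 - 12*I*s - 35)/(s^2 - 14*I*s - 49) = (s - 5*I)/(s - 7*I)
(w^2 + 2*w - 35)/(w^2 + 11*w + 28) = (w - 5)/(w + 4)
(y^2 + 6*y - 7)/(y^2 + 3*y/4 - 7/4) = 4*(y + 7)/(4*y + 7)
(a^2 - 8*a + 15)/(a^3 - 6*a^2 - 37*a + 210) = (a - 3)/(a^2 - a - 42)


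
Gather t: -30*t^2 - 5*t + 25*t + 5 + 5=-30*t^2 + 20*t + 10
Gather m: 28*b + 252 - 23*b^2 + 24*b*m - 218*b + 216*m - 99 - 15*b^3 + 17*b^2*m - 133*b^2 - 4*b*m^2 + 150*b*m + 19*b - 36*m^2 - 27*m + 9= -15*b^3 - 156*b^2 - 171*b + m^2*(-4*b - 36) + m*(17*b^2 + 174*b + 189) + 162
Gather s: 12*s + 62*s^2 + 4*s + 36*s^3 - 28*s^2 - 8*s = 36*s^3 + 34*s^2 + 8*s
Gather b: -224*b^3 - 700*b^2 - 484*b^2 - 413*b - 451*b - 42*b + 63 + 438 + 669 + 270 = -224*b^3 - 1184*b^2 - 906*b + 1440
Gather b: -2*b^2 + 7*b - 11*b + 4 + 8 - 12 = -2*b^2 - 4*b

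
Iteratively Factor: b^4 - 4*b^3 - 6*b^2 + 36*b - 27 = (b + 3)*(b^3 - 7*b^2 + 15*b - 9) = (b - 3)*(b + 3)*(b^2 - 4*b + 3) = (b - 3)*(b - 1)*(b + 3)*(b - 3)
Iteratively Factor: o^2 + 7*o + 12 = (o + 4)*(o + 3)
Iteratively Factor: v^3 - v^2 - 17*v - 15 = (v - 5)*(v^2 + 4*v + 3) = (v - 5)*(v + 3)*(v + 1)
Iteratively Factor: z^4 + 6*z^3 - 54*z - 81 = (z + 3)*(z^3 + 3*z^2 - 9*z - 27) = (z + 3)^2*(z^2 - 9) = (z + 3)^3*(z - 3)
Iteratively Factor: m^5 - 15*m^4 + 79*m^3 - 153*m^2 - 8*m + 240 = (m - 3)*(m^4 - 12*m^3 + 43*m^2 - 24*m - 80) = (m - 5)*(m - 3)*(m^3 - 7*m^2 + 8*m + 16) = (m - 5)*(m - 3)*(m + 1)*(m^2 - 8*m + 16) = (m - 5)*(m - 4)*(m - 3)*(m + 1)*(m - 4)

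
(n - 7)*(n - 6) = n^2 - 13*n + 42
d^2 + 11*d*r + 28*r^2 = (d + 4*r)*(d + 7*r)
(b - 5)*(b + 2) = b^2 - 3*b - 10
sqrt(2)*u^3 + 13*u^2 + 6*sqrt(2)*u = u*(u + 6*sqrt(2))*(sqrt(2)*u + 1)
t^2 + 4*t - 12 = (t - 2)*(t + 6)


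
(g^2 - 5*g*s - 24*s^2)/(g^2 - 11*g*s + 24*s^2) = (-g - 3*s)/(-g + 3*s)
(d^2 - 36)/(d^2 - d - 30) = (d + 6)/(d + 5)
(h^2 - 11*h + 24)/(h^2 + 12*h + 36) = (h^2 - 11*h + 24)/(h^2 + 12*h + 36)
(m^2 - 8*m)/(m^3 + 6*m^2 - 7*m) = (m - 8)/(m^2 + 6*m - 7)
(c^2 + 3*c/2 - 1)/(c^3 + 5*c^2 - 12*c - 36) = (c - 1/2)/(c^2 + 3*c - 18)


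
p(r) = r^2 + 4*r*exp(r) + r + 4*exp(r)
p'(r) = 4*r*exp(r) + 2*r + 8*exp(r) + 1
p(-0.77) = 0.25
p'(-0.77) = 1.74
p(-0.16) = 2.73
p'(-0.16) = 6.95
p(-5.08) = 20.62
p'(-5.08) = -9.24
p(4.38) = 1741.68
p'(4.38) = 2047.23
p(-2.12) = 1.84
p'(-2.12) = -3.30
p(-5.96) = 29.51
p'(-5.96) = -10.96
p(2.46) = 170.51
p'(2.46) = 214.73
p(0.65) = 13.72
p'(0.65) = 22.60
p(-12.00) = 132.00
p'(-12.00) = -23.00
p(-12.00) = 132.00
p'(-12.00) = -23.00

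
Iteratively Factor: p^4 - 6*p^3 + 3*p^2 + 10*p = (p)*(p^3 - 6*p^2 + 3*p + 10) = p*(p - 2)*(p^2 - 4*p - 5) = p*(p - 5)*(p - 2)*(p + 1)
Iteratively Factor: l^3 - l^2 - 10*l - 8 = (l + 1)*(l^2 - 2*l - 8) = (l + 1)*(l + 2)*(l - 4)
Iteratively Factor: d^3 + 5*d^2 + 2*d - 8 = (d + 2)*(d^2 + 3*d - 4) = (d + 2)*(d + 4)*(d - 1)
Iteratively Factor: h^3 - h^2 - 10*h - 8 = (h + 2)*(h^2 - 3*h - 4) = (h + 1)*(h + 2)*(h - 4)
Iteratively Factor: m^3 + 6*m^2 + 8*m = (m)*(m^2 + 6*m + 8) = m*(m + 2)*(m + 4)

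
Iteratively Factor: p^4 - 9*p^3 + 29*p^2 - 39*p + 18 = (p - 2)*(p^3 - 7*p^2 + 15*p - 9) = (p - 2)*(p - 1)*(p^2 - 6*p + 9) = (p - 3)*(p - 2)*(p - 1)*(p - 3)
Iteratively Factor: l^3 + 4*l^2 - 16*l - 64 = (l - 4)*(l^2 + 8*l + 16) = (l - 4)*(l + 4)*(l + 4)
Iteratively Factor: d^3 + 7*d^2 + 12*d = (d)*(d^2 + 7*d + 12) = d*(d + 3)*(d + 4)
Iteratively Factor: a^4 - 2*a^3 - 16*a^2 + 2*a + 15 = (a + 3)*(a^3 - 5*a^2 - a + 5) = (a - 1)*(a + 3)*(a^2 - 4*a - 5) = (a - 5)*(a - 1)*(a + 3)*(a + 1)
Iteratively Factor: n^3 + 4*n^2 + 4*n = (n)*(n^2 + 4*n + 4) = n*(n + 2)*(n + 2)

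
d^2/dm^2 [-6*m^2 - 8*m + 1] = -12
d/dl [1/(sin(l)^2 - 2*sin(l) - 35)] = 2*(1 - sin(l))*cos(l)/((sin(l) - 7)^2*(sin(l) + 5)^2)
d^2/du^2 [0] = 0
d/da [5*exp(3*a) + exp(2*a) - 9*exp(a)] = (15*exp(2*a) + 2*exp(a) - 9)*exp(a)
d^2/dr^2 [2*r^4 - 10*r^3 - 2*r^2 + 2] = 24*r^2 - 60*r - 4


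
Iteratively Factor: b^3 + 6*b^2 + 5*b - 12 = (b - 1)*(b^2 + 7*b + 12) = (b - 1)*(b + 3)*(b + 4)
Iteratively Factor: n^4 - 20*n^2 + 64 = (n + 2)*(n^3 - 2*n^2 - 16*n + 32) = (n + 2)*(n + 4)*(n^2 - 6*n + 8) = (n - 2)*(n + 2)*(n + 4)*(n - 4)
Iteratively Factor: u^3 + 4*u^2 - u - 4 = (u + 1)*(u^2 + 3*u - 4) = (u - 1)*(u + 1)*(u + 4)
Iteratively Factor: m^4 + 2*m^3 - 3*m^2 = (m + 3)*(m^3 - m^2) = m*(m + 3)*(m^2 - m) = m^2*(m + 3)*(m - 1)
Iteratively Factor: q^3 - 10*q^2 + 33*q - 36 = (q - 4)*(q^2 - 6*q + 9) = (q - 4)*(q - 3)*(q - 3)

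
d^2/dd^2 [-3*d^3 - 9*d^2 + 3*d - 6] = -18*d - 18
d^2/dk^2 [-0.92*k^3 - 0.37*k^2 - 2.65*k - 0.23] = -5.52*k - 0.74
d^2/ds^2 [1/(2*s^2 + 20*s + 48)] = (-s^2 - 10*s + 4*(s + 5)^2 - 24)/(s^2 + 10*s + 24)^3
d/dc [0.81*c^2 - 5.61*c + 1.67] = 1.62*c - 5.61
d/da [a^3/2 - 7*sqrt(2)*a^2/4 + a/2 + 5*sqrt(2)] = 3*a^2/2 - 7*sqrt(2)*a/2 + 1/2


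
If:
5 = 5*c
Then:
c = 1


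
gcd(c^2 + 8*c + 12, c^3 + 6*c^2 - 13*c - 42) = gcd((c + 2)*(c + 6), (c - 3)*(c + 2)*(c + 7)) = c + 2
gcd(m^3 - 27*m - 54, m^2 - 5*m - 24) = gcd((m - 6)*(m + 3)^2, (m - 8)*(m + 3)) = m + 3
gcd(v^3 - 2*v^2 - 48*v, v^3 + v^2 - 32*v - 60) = 1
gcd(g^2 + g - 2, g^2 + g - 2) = g^2 + g - 2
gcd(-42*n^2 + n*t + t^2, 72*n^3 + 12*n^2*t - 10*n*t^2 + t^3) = -6*n + t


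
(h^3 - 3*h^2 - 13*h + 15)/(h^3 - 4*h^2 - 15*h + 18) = (h - 5)/(h - 6)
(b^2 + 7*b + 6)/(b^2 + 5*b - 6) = (b + 1)/(b - 1)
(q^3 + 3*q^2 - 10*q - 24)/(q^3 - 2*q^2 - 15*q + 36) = (q + 2)/(q - 3)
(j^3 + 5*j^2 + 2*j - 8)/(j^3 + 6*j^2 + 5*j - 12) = (j + 2)/(j + 3)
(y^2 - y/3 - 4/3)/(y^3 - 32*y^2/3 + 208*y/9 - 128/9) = 3*(y + 1)/(3*y^2 - 28*y + 32)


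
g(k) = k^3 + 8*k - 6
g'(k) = 3*k^2 + 8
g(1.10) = 4.13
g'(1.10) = 11.63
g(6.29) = 293.18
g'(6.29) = 126.69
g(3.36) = 58.81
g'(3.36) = 41.87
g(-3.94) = -98.68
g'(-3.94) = 54.57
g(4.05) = 92.83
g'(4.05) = 57.21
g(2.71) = 35.58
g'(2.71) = 30.03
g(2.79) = 38.04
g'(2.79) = 31.35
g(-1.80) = -26.23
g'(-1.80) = 17.72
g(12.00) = 1818.00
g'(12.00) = 440.00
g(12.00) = 1818.00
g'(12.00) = 440.00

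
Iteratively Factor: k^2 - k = (k)*(k - 1)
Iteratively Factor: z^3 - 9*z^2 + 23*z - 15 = (z - 1)*(z^2 - 8*z + 15) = (z - 5)*(z - 1)*(z - 3)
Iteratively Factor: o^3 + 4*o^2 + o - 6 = (o + 2)*(o^2 + 2*o - 3) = (o + 2)*(o + 3)*(o - 1)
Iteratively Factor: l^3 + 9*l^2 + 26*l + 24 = (l + 2)*(l^2 + 7*l + 12) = (l + 2)*(l + 3)*(l + 4)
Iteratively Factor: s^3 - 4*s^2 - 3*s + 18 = (s + 2)*(s^2 - 6*s + 9) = (s - 3)*(s + 2)*(s - 3)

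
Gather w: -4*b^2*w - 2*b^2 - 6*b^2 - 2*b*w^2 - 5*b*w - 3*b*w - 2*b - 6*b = -8*b^2 - 2*b*w^2 - 8*b + w*(-4*b^2 - 8*b)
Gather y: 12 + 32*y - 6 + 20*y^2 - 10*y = 20*y^2 + 22*y + 6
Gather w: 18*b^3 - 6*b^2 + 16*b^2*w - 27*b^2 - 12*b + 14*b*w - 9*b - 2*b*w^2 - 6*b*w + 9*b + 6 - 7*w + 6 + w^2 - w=18*b^3 - 33*b^2 - 12*b + w^2*(1 - 2*b) + w*(16*b^2 + 8*b - 8) + 12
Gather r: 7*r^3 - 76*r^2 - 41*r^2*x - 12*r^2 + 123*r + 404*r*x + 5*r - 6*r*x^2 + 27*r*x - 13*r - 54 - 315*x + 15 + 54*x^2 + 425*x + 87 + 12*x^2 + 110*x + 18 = 7*r^3 + r^2*(-41*x - 88) + r*(-6*x^2 + 431*x + 115) + 66*x^2 + 220*x + 66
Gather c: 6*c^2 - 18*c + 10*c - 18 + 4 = 6*c^2 - 8*c - 14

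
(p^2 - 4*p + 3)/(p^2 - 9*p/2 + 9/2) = 2*(p - 1)/(2*p - 3)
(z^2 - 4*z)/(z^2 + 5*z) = (z - 4)/(z + 5)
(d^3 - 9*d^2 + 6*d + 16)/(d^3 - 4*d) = (d^2 - 7*d - 8)/(d*(d + 2))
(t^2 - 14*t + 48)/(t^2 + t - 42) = (t - 8)/(t + 7)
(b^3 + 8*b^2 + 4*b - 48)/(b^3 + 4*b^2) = 1 + 4/b - 12/b^2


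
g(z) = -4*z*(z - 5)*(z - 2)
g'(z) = -4*z*(z - 5) - 4*z*(z - 2) - 4*(z - 5)*(z - 2)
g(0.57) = -14.44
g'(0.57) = -11.98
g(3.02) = 24.40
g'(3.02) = 19.68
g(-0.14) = 6.16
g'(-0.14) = -48.08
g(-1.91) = 206.42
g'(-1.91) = -190.74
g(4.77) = 12.16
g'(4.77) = -45.91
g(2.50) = 12.50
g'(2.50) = 25.00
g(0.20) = -6.91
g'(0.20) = -29.28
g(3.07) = 25.36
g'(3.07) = 18.82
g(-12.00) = 11424.00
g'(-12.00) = -2440.00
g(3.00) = 24.00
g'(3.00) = 20.00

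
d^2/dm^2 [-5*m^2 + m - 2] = -10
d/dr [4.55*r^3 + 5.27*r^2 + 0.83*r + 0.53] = 13.65*r^2 + 10.54*r + 0.83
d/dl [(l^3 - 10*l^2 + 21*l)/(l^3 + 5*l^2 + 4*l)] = (15*l^2 - 34*l - 145)/(l^4 + 10*l^3 + 33*l^2 + 40*l + 16)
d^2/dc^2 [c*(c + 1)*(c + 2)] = 6*c + 6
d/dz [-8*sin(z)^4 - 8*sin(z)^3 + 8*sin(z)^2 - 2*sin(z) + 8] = 2*(-16*sin(z)^3 - 12*sin(z)^2 + 8*sin(z) - 1)*cos(z)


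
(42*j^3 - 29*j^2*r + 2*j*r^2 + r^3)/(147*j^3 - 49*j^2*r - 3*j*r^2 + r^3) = (-2*j + r)/(-7*j + r)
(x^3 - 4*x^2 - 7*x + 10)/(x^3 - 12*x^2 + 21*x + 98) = (x^2 - 6*x + 5)/(x^2 - 14*x + 49)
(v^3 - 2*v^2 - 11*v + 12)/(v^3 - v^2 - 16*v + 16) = (v + 3)/(v + 4)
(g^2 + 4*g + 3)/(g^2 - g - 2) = (g + 3)/(g - 2)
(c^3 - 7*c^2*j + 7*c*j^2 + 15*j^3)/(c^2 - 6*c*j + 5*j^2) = (c^2 - 2*c*j - 3*j^2)/(c - j)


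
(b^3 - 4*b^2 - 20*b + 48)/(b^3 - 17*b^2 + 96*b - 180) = (b^2 + 2*b - 8)/(b^2 - 11*b + 30)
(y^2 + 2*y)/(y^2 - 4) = y/(y - 2)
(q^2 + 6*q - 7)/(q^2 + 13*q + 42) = (q - 1)/(q + 6)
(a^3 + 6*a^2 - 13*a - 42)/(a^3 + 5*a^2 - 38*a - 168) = (a^2 - a - 6)/(a^2 - 2*a - 24)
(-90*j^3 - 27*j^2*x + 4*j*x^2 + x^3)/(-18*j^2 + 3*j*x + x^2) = (-15*j^2 - 2*j*x + x^2)/(-3*j + x)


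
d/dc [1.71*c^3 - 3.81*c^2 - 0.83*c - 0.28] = 5.13*c^2 - 7.62*c - 0.83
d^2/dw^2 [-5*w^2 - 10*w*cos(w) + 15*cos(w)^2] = 10*w*cos(w) + 60*sin(w)^2 + 20*sin(w) - 40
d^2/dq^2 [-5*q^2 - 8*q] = -10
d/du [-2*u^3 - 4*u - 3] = -6*u^2 - 4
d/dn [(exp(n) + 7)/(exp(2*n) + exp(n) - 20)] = (-(exp(n) + 7)*(2*exp(n) + 1) + exp(2*n) + exp(n) - 20)*exp(n)/(exp(2*n) + exp(n) - 20)^2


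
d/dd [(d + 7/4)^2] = 2*d + 7/2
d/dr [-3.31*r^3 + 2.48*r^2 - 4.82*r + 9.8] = -9.93*r^2 + 4.96*r - 4.82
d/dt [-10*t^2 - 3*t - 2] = -20*t - 3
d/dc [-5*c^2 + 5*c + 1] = 5 - 10*c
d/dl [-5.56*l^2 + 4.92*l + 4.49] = 4.92 - 11.12*l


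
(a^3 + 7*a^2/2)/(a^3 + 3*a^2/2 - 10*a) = a*(2*a + 7)/(2*a^2 + 3*a - 20)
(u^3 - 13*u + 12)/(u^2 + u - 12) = u - 1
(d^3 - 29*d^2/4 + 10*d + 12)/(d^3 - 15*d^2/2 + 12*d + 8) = (4*d + 3)/(2*(2*d + 1))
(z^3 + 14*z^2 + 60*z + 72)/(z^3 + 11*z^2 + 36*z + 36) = (z + 6)/(z + 3)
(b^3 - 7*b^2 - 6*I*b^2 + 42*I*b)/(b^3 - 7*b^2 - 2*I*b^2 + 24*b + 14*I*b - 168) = b/(b + 4*I)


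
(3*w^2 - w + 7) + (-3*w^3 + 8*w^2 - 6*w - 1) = -3*w^3 + 11*w^2 - 7*w + 6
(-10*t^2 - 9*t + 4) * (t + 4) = -10*t^3 - 49*t^2 - 32*t + 16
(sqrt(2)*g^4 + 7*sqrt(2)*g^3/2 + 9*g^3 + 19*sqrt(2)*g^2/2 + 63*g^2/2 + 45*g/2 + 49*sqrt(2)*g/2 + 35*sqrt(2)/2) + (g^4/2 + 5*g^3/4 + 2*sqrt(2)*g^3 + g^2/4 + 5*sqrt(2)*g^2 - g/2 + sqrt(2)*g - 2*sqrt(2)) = g^4/2 + sqrt(2)*g^4 + 11*sqrt(2)*g^3/2 + 41*g^3/4 + 29*sqrt(2)*g^2/2 + 127*g^2/4 + 22*g + 51*sqrt(2)*g/2 + 31*sqrt(2)/2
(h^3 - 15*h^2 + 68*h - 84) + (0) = h^3 - 15*h^2 + 68*h - 84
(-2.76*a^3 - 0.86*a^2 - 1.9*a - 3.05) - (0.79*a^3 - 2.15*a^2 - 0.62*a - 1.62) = -3.55*a^3 + 1.29*a^2 - 1.28*a - 1.43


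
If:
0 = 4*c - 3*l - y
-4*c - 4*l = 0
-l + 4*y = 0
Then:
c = 0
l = 0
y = 0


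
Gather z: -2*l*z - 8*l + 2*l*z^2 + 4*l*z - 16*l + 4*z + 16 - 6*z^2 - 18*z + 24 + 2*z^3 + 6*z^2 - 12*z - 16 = 2*l*z^2 - 24*l + 2*z^3 + z*(2*l - 26) + 24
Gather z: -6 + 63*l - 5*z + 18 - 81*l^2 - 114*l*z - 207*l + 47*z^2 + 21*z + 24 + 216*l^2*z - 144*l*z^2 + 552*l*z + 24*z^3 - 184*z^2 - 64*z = -81*l^2 - 144*l + 24*z^3 + z^2*(-144*l - 137) + z*(216*l^2 + 438*l - 48) + 36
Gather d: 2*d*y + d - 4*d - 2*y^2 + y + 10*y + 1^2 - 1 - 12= d*(2*y - 3) - 2*y^2 + 11*y - 12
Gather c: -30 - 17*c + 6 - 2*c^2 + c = -2*c^2 - 16*c - 24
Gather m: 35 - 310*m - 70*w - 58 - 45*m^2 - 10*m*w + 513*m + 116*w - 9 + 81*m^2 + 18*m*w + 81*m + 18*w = 36*m^2 + m*(8*w + 284) + 64*w - 32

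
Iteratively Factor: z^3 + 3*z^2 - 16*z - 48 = (z + 4)*(z^2 - z - 12) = (z + 3)*(z + 4)*(z - 4)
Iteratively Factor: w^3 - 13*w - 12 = (w + 3)*(w^2 - 3*w - 4) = (w + 1)*(w + 3)*(w - 4)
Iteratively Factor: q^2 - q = (q)*(q - 1)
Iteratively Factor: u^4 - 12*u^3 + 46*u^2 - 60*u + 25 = (u - 5)*(u^3 - 7*u^2 + 11*u - 5) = (u - 5)^2*(u^2 - 2*u + 1) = (u - 5)^2*(u - 1)*(u - 1)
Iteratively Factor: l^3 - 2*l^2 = (l - 2)*(l^2) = l*(l - 2)*(l)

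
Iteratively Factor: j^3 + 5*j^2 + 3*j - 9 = (j - 1)*(j^2 + 6*j + 9) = (j - 1)*(j + 3)*(j + 3)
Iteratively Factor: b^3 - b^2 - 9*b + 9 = (b - 1)*(b^2 - 9) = (b - 3)*(b - 1)*(b + 3)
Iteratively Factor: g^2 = (g)*(g)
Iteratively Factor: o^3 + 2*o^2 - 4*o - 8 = (o + 2)*(o^2 - 4) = (o + 2)^2*(o - 2)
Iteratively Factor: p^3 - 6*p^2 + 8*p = (p)*(p^2 - 6*p + 8) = p*(p - 4)*(p - 2)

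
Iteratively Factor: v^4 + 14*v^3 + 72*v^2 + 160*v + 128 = (v + 4)*(v^3 + 10*v^2 + 32*v + 32) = (v + 4)^2*(v^2 + 6*v + 8) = (v + 2)*(v + 4)^2*(v + 4)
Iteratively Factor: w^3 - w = (w + 1)*(w^2 - w) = (w - 1)*(w + 1)*(w)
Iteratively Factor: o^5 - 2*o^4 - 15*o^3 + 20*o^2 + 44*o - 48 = (o + 3)*(o^4 - 5*o^3 + 20*o - 16) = (o - 2)*(o + 3)*(o^3 - 3*o^2 - 6*o + 8) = (o - 2)*(o - 1)*(o + 3)*(o^2 - 2*o - 8) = (o - 2)*(o - 1)*(o + 2)*(o + 3)*(o - 4)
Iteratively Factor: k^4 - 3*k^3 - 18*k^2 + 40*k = (k + 4)*(k^3 - 7*k^2 + 10*k) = (k - 5)*(k + 4)*(k^2 - 2*k) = (k - 5)*(k - 2)*(k + 4)*(k)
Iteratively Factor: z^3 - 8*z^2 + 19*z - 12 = (z - 4)*(z^2 - 4*z + 3) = (z - 4)*(z - 3)*(z - 1)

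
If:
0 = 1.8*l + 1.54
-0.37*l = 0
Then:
No Solution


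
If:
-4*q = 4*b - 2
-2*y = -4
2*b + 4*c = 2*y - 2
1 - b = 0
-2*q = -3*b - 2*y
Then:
No Solution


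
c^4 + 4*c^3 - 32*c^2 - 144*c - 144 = (c - 6)*(c + 2)^2*(c + 6)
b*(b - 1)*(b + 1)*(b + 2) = b^4 + 2*b^3 - b^2 - 2*b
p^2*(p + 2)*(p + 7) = p^4 + 9*p^3 + 14*p^2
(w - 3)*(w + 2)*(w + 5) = w^3 + 4*w^2 - 11*w - 30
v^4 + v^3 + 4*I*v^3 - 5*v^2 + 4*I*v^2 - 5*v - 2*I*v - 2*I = (v + 1)*(v + I)^2*(v + 2*I)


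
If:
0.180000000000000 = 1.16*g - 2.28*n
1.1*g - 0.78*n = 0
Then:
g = -0.09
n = -0.12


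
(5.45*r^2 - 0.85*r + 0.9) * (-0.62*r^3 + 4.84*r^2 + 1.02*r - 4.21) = -3.379*r^5 + 26.905*r^4 + 0.887*r^3 - 19.4555*r^2 + 4.4965*r - 3.789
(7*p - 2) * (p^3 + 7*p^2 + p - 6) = 7*p^4 + 47*p^3 - 7*p^2 - 44*p + 12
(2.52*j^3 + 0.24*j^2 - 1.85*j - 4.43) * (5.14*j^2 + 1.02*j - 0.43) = 12.9528*j^5 + 3.804*j^4 - 10.3478*j^3 - 24.7604*j^2 - 3.7231*j + 1.9049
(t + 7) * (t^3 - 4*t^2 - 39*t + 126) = t^4 + 3*t^3 - 67*t^2 - 147*t + 882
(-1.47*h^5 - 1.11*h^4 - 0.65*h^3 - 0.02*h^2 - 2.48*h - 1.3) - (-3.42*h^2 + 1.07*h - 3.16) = -1.47*h^5 - 1.11*h^4 - 0.65*h^3 + 3.4*h^2 - 3.55*h + 1.86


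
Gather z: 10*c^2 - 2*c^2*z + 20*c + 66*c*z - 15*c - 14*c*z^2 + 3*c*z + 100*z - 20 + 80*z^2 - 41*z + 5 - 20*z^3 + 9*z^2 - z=10*c^2 + 5*c - 20*z^3 + z^2*(89 - 14*c) + z*(-2*c^2 + 69*c + 58) - 15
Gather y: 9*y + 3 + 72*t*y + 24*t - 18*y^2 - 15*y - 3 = 24*t - 18*y^2 + y*(72*t - 6)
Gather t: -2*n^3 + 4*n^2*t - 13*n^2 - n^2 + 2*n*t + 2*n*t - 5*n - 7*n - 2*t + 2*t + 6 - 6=-2*n^3 - 14*n^2 - 12*n + t*(4*n^2 + 4*n)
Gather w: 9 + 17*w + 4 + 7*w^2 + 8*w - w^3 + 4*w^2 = -w^3 + 11*w^2 + 25*w + 13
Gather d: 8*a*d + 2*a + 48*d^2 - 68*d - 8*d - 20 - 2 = 2*a + 48*d^2 + d*(8*a - 76) - 22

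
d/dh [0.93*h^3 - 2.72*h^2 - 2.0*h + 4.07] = 2.79*h^2 - 5.44*h - 2.0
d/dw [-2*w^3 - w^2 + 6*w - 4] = -6*w^2 - 2*w + 6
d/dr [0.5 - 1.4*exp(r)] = -1.4*exp(r)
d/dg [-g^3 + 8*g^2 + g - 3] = -3*g^2 + 16*g + 1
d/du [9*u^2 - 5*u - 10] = 18*u - 5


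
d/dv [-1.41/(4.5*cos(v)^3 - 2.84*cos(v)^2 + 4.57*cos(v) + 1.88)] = (-19.035*cos(v)^2 + 8.0088*cos(v) - 6.4437)*sin(v)/(4.5*cos(v)^3 - 2.84*cos(v)^2 + 4.57*cos(v) + 1.88)^2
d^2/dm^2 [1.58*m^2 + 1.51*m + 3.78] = 3.16000000000000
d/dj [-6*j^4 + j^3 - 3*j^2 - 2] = 3*j*(-8*j^2 + j - 2)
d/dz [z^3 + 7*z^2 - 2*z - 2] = 3*z^2 + 14*z - 2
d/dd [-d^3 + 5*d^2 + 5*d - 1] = -3*d^2 + 10*d + 5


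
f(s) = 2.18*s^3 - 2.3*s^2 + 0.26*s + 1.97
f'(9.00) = 488.60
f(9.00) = 1407.23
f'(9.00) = 488.60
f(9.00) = 1407.23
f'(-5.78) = 245.34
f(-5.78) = -497.33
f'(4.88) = 133.56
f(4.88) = 201.81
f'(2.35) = 25.57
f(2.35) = 18.17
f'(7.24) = 309.77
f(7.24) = 710.61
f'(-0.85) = 8.90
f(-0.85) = -1.25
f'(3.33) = 57.46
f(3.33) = 57.83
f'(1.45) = 7.34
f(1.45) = 4.16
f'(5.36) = 163.50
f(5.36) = 272.99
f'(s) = 6.54*s^2 - 4.6*s + 0.26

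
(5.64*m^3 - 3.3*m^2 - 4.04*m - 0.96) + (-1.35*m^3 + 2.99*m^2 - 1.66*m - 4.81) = 4.29*m^3 - 0.31*m^2 - 5.7*m - 5.77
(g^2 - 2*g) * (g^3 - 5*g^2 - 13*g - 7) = g^5 - 7*g^4 - 3*g^3 + 19*g^2 + 14*g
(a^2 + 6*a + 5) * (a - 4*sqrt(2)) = a^3 - 4*sqrt(2)*a^2 + 6*a^2 - 24*sqrt(2)*a + 5*a - 20*sqrt(2)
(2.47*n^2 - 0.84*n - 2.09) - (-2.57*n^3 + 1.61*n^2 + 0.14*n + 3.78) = 2.57*n^3 + 0.86*n^2 - 0.98*n - 5.87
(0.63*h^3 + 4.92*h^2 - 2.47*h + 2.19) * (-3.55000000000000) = -2.2365*h^3 - 17.466*h^2 + 8.7685*h - 7.7745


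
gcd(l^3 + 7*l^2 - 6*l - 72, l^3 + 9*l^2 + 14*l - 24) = l^2 + 10*l + 24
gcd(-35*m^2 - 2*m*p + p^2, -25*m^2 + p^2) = 5*m + p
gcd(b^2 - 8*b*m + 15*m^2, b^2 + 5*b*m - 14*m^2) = 1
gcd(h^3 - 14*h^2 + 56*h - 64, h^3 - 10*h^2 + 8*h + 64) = h^2 - 12*h + 32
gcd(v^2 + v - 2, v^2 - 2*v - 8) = v + 2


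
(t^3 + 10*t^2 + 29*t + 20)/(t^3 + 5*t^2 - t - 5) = (t + 4)/(t - 1)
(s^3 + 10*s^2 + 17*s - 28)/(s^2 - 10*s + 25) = (s^3 + 10*s^2 + 17*s - 28)/(s^2 - 10*s + 25)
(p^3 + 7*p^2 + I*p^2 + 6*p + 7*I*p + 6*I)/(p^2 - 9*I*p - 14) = (p^3 + p^2*(7 + I) + p*(6 + 7*I) + 6*I)/(p^2 - 9*I*p - 14)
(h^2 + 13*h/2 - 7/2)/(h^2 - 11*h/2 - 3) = (-2*h^2 - 13*h + 7)/(-2*h^2 + 11*h + 6)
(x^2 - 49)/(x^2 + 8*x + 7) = (x - 7)/(x + 1)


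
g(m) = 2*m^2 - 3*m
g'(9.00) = 33.00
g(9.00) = 135.00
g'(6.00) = 21.00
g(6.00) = 54.00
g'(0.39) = -1.44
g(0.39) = -0.87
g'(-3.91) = -18.64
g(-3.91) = 42.31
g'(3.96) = 12.84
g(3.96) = 19.48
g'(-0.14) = -3.56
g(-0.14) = 0.46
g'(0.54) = -0.84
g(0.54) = -1.04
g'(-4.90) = -22.60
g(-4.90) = 62.72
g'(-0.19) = -3.76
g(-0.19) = 0.64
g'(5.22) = 17.88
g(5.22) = 38.84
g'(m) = 4*m - 3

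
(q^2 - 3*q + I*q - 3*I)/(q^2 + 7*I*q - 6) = (q - 3)/(q + 6*I)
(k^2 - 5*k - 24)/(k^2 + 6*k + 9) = (k - 8)/(k + 3)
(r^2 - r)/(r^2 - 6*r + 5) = r/(r - 5)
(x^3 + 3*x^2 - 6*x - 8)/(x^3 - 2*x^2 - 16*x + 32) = (x + 1)/(x - 4)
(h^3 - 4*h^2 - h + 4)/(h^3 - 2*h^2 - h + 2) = (h - 4)/(h - 2)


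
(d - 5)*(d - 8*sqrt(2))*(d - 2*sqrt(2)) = d^3 - 10*sqrt(2)*d^2 - 5*d^2 + 32*d + 50*sqrt(2)*d - 160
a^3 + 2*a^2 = a^2*(a + 2)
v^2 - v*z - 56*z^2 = (v - 8*z)*(v + 7*z)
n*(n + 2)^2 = n^3 + 4*n^2 + 4*n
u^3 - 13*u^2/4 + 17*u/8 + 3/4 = (u - 2)*(u - 3/2)*(u + 1/4)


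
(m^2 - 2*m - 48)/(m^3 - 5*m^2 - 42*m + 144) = 1/(m - 3)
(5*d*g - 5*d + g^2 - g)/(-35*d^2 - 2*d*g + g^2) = (1 - g)/(7*d - g)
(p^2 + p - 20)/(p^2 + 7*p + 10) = (p - 4)/(p + 2)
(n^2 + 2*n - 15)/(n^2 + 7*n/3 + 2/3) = 3*(n^2 + 2*n - 15)/(3*n^2 + 7*n + 2)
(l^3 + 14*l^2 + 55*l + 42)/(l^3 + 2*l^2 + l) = (l^2 + 13*l + 42)/(l*(l + 1))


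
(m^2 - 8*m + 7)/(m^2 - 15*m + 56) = (m - 1)/(m - 8)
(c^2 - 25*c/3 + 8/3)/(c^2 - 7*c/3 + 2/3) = (c - 8)/(c - 2)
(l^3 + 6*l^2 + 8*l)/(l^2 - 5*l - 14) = l*(l + 4)/(l - 7)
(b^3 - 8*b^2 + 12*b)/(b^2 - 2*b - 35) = b*(-b^2 + 8*b - 12)/(-b^2 + 2*b + 35)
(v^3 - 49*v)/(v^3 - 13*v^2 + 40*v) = (v^2 - 49)/(v^2 - 13*v + 40)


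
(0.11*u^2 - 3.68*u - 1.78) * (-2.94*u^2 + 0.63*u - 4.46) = -0.3234*u^4 + 10.8885*u^3 + 2.4242*u^2 + 15.2914*u + 7.9388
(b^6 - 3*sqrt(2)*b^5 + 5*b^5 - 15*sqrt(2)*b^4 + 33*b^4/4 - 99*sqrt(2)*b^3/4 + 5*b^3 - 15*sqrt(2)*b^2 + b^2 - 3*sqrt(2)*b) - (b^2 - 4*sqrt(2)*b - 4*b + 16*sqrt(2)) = b^6 - 3*sqrt(2)*b^5 + 5*b^5 - 15*sqrt(2)*b^4 + 33*b^4/4 - 99*sqrt(2)*b^3/4 + 5*b^3 - 15*sqrt(2)*b^2 + sqrt(2)*b + 4*b - 16*sqrt(2)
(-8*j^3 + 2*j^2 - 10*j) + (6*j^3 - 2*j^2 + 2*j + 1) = -2*j^3 - 8*j + 1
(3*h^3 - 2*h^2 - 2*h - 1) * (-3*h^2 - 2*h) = -9*h^5 + 10*h^3 + 7*h^2 + 2*h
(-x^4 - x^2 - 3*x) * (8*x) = -8*x^5 - 8*x^3 - 24*x^2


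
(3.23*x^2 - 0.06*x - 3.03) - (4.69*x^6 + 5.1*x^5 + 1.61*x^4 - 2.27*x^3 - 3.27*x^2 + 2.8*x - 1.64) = -4.69*x^6 - 5.1*x^5 - 1.61*x^4 + 2.27*x^3 + 6.5*x^2 - 2.86*x - 1.39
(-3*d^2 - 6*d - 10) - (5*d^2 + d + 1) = -8*d^2 - 7*d - 11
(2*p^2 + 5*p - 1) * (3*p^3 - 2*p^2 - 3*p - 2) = 6*p^5 + 11*p^4 - 19*p^3 - 17*p^2 - 7*p + 2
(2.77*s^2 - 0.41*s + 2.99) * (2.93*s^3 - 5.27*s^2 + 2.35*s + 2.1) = 8.1161*s^5 - 15.7992*s^4 + 17.4309*s^3 - 10.9038*s^2 + 6.1655*s + 6.279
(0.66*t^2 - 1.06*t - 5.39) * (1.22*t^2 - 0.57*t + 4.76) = 0.8052*t^4 - 1.6694*t^3 - 2.83*t^2 - 1.9733*t - 25.6564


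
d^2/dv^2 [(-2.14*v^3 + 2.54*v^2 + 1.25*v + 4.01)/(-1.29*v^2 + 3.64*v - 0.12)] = (-1.4210854715202e-14*v^4 + 28.031846*v^3 - 43.287606*v^2 + 114.322032*v - 106.185448)/(2.146689*v^6 - 18.171972*v^5 + 51.875028*v^4 - 51.609376*v^3 + 4.825584*v^2 - 0.157248*v + 0.001728)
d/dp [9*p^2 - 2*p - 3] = 18*p - 2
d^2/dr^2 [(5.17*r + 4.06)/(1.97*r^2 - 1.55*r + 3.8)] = ((0.0306000000000033 - 61.1094*r)*(1.97*r^2 - 1.55*r + 3.8) + (3.94*r - 1.55)*(5.17*r + 4.06)*(7.88*r - 3.1))/(1.97*r^2 - 1.55*r + 3.8)^3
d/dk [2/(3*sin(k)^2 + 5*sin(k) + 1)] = -2*(6*sin(k) + 5)*cos(k)/(3*sin(k)^2 + 5*sin(k) + 1)^2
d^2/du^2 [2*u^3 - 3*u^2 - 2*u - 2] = 12*u - 6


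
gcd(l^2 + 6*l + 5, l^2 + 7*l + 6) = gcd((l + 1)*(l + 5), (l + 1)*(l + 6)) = l + 1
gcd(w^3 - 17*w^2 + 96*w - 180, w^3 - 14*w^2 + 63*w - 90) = w^2 - 11*w + 30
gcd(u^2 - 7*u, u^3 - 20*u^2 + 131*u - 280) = u - 7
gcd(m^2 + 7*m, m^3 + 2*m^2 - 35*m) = m^2 + 7*m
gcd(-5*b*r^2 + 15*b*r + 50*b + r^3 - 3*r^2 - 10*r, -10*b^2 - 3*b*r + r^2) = -5*b + r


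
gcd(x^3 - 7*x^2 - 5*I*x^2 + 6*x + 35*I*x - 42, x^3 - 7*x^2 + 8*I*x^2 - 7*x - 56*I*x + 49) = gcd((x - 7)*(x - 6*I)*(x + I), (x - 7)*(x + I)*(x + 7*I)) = x^2 + x*(-7 + I) - 7*I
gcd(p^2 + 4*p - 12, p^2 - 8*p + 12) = p - 2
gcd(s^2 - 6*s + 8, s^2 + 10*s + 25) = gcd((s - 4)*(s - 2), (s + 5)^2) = 1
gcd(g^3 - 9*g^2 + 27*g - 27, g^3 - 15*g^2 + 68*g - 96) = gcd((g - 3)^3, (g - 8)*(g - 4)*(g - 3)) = g - 3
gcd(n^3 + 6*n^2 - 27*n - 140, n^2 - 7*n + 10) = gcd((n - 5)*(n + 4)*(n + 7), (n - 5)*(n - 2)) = n - 5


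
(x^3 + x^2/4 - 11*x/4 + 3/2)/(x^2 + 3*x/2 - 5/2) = (4*x^2 + 5*x - 6)/(2*(2*x + 5))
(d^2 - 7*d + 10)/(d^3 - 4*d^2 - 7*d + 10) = (d - 2)/(d^2 + d - 2)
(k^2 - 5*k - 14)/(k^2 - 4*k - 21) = (k + 2)/(k + 3)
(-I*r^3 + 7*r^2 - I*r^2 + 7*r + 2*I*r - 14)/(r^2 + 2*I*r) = (-I*r^3 + r^2*(7 - I) + r*(7 + 2*I) - 14)/(r*(r + 2*I))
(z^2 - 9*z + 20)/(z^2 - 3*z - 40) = (-z^2 + 9*z - 20)/(-z^2 + 3*z + 40)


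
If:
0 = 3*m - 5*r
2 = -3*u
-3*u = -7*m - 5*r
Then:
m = -1/5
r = -3/25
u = -2/3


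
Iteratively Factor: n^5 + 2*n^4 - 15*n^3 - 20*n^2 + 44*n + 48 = (n - 2)*(n^4 + 4*n^3 - 7*n^2 - 34*n - 24) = (n - 3)*(n - 2)*(n^3 + 7*n^2 + 14*n + 8) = (n - 3)*(n - 2)*(n + 4)*(n^2 + 3*n + 2) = (n - 3)*(n - 2)*(n + 2)*(n + 4)*(n + 1)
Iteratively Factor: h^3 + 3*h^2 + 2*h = (h + 2)*(h^2 + h) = h*(h + 2)*(h + 1)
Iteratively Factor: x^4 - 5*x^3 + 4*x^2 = (x - 1)*(x^3 - 4*x^2) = x*(x - 1)*(x^2 - 4*x) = x*(x - 4)*(x - 1)*(x)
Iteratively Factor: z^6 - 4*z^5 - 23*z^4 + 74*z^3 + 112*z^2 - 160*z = (z - 4)*(z^5 - 23*z^3 - 18*z^2 + 40*z) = (z - 4)*(z + 4)*(z^4 - 4*z^3 - 7*z^2 + 10*z) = (z - 5)*(z - 4)*(z + 4)*(z^3 + z^2 - 2*z) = z*(z - 5)*(z - 4)*(z + 4)*(z^2 + z - 2) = z*(z - 5)*(z - 4)*(z + 2)*(z + 4)*(z - 1)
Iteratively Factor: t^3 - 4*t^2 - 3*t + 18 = (t - 3)*(t^2 - t - 6) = (t - 3)*(t + 2)*(t - 3)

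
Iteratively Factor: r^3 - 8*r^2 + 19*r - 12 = (r - 1)*(r^2 - 7*r + 12) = (r - 4)*(r - 1)*(r - 3)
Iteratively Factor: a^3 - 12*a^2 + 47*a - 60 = (a - 5)*(a^2 - 7*a + 12) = (a - 5)*(a - 3)*(a - 4)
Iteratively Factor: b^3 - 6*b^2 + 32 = (b + 2)*(b^2 - 8*b + 16) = (b - 4)*(b + 2)*(b - 4)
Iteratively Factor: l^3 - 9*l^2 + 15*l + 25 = (l - 5)*(l^2 - 4*l - 5) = (l - 5)^2*(l + 1)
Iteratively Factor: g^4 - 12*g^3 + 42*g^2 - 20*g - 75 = (g - 5)*(g^3 - 7*g^2 + 7*g + 15) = (g - 5)^2*(g^2 - 2*g - 3) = (g - 5)^2*(g - 3)*(g + 1)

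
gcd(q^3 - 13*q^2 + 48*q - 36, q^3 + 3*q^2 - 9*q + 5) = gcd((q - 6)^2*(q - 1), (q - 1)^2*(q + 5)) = q - 1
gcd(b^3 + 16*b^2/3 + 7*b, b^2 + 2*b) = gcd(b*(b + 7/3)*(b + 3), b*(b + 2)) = b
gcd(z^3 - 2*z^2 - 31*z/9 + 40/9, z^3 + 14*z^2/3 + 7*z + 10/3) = z + 5/3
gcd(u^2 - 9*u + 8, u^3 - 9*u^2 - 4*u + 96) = u - 8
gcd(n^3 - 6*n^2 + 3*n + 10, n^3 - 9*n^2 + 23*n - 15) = n - 5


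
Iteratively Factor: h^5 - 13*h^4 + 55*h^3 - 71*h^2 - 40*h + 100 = (h - 5)*(h^4 - 8*h^3 + 15*h^2 + 4*h - 20) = (h - 5)*(h - 2)*(h^3 - 6*h^2 + 3*h + 10) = (h - 5)*(h - 2)*(h + 1)*(h^2 - 7*h + 10) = (h - 5)*(h - 2)^2*(h + 1)*(h - 5)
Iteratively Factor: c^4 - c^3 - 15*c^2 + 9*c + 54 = (c - 3)*(c^3 + 2*c^2 - 9*c - 18) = (c - 3)^2*(c^2 + 5*c + 6) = (c - 3)^2*(c + 3)*(c + 2)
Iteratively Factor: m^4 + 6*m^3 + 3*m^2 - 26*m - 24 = (m + 3)*(m^3 + 3*m^2 - 6*m - 8) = (m + 3)*(m + 4)*(m^2 - m - 2) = (m + 1)*(m + 3)*(m + 4)*(m - 2)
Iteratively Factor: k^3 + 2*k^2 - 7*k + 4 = (k - 1)*(k^2 + 3*k - 4) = (k - 1)^2*(k + 4)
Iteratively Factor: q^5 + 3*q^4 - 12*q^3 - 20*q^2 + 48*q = (q + 4)*(q^4 - q^3 - 8*q^2 + 12*q) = (q - 2)*(q + 4)*(q^3 + q^2 - 6*q) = q*(q - 2)*(q + 4)*(q^2 + q - 6) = q*(q - 2)*(q + 3)*(q + 4)*(q - 2)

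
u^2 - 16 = (u - 4)*(u + 4)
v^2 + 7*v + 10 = (v + 2)*(v + 5)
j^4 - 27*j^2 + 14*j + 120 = (j - 4)*(j - 3)*(j + 2)*(j + 5)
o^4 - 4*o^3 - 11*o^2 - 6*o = o*(o - 6)*(o + 1)^2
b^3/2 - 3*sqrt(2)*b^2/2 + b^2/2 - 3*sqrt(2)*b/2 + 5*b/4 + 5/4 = (b/2 + 1/2)*(b - 5*sqrt(2)/2)*(b - sqrt(2)/2)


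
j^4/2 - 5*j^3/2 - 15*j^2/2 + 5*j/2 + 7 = (j/2 + 1)*(j - 7)*(j - 1)*(j + 1)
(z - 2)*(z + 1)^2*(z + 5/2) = z^4 + 5*z^3/2 - 3*z^2 - 19*z/2 - 5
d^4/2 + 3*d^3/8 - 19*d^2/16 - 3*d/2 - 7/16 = (d/2 + 1/2)*(d - 7/4)*(d + 1/2)*(d + 1)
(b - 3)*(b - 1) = b^2 - 4*b + 3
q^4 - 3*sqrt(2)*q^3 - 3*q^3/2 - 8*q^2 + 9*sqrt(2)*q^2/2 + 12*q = q*(q - 3/2)*(q - 4*sqrt(2))*(q + sqrt(2))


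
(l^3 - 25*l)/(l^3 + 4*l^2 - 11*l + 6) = l*(l^2 - 25)/(l^3 + 4*l^2 - 11*l + 6)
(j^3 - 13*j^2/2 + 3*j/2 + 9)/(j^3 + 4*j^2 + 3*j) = (j^2 - 15*j/2 + 9)/(j*(j + 3))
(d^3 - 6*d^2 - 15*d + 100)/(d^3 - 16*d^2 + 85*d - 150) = (d + 4)/(d - 6)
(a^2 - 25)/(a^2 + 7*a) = (a^2 - 25)/(a*(a + 7))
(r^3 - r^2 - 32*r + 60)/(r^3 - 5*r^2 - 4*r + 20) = (r + 6)/(r + 2)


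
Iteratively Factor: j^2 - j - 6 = (j + 2)*(j - 3)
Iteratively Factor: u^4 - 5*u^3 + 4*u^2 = (u - 1)*(u^3 - 4*u^2) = u*(u - 1)*(u^2 - 4*u) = u^2*(u - 1)*(u - 4)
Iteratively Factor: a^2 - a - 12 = (a - 4)*(a + 3)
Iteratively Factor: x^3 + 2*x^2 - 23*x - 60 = (x - 5)*(x^2 + 7*x + 12) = (x - 5)*(x + 3)*(x + 4)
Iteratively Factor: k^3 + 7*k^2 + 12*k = (k + 4)*(k^2 + 3*k) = (k + 3)*(k + 4)*(k)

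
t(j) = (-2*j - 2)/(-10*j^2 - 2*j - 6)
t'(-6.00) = 0.00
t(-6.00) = -0.03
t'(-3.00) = -0.00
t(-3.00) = -0.04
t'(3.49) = -0.02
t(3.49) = 0.07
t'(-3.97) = -0.01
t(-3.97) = -0.04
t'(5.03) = -0.01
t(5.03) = 0.04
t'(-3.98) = -0.01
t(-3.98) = -0.04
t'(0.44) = -0.17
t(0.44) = 0.33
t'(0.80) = -0.19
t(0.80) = 0.26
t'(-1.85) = 0.01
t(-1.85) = -0.05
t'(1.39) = -0.11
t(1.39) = 0.17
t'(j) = (-2*j - 2)*(20*j + 2)/(-10*j^2 - 2*j - 6)^2 - 2/(-10*j^2 - 2*j - 6) = (5*j^2 + j - (j + 1)*(10*j + 1) + 3)/(5*j^2 + j + 3)^2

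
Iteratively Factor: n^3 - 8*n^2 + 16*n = (n - 4)*(n^2 - 4*n) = (n - 4)^2*(n)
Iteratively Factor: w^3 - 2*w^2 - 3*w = (w - 3)*(w^2 + w) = (w - 3)*(w + 1)*(w)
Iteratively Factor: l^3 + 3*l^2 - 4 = (l + 2)*(l^2 + l - 2) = (l - 1)*(l + 2)*(l + 2)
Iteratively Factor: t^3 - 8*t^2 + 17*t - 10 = (t - 2)*(t^2 - 6*t + 5) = (t - 2)*(t - 1)*(t - 5)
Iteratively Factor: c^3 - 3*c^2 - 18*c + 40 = (c - 2)*(c^2 - c - 20) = (c - 2)*(c + 4)*(c - 5)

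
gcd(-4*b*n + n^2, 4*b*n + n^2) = n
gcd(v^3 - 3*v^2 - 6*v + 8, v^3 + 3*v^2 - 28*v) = v - 4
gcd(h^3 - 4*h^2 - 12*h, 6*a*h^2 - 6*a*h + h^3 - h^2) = h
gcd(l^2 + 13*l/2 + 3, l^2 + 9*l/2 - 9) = l + 6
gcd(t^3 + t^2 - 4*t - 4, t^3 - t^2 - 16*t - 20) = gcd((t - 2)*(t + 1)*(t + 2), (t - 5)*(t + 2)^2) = t + 2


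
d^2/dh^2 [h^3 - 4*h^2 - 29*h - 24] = 6*h - 8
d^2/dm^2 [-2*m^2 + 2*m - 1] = -4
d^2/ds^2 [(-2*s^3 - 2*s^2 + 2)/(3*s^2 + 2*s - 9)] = 100*(-s^3 - 9*s - 2)/(27*s^6 + 54*s^5 - 207*s^4 - 316*s^3 + 621*s^2 + 486*s - 729)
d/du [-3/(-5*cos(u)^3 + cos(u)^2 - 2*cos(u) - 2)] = 3*(15*cos(u)^2 - 2*cos(u) + 2)*sin(u)/(5*cos(u)^3 - cos(u)^2 + 2*cos(u) + 2)^2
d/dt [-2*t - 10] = -2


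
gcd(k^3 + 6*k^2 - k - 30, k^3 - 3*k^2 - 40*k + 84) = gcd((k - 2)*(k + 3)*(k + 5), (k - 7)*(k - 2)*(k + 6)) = k - 2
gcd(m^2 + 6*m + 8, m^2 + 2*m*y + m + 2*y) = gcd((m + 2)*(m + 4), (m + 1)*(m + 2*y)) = 1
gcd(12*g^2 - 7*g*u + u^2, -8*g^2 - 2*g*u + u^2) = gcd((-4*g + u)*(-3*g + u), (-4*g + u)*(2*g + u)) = -4*g + u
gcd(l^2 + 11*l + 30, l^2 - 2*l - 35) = l + 5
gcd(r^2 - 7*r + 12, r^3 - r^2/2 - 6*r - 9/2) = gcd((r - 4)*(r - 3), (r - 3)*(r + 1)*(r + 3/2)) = r - 3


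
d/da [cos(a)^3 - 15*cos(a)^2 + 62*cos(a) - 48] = (-3*cos(a)^2 + 30*cos(a) - 62)*sin(a)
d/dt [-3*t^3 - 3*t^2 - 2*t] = -9*t^2 - 6*t - 2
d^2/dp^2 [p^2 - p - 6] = 2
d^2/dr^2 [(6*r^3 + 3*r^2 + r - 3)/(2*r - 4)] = (6*r^3 - 36*r^2 + 72*r + 11)/(r^3 - 6*r^2 + 12*r - 8)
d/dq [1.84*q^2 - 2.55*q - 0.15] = 3.68*q - 2.55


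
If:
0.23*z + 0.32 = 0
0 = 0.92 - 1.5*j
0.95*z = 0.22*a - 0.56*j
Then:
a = -4.45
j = 0.61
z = -1.39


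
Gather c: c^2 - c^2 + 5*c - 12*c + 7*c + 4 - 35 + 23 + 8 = 0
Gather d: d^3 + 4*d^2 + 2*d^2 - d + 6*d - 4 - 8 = d^3 + 6*d^2 + 5*d - 12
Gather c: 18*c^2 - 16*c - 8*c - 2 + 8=18*c^2 - 24*c + 6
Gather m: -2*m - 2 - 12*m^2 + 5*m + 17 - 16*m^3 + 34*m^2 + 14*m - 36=-16*m^3 + 22*m^2 + 17*m - 21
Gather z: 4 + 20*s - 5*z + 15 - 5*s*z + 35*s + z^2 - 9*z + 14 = 55*s + z^2 + z*(-5*s - 14) + 33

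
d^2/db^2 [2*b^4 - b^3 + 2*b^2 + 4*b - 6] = 24*b^2 - 6*b + 4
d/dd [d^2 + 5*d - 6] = 2*d + 5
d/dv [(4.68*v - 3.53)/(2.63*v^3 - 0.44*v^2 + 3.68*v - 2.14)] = (-24.6168*v^3 + 29.9109*v^2 - 3.1064*v + 2.9752)/(6.9169*v^6 - 2.3144*v^5 + 19.5504*v^4 - 14.4948*v^3 + 15.4256*v^2 - 15.7504*v + 4.5796)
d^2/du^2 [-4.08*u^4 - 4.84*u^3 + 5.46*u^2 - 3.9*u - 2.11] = -48.96*u^2 - 29.04*u + 10.92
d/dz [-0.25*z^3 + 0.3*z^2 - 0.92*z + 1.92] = -0.75*z^2 + 0.6*z - 0.92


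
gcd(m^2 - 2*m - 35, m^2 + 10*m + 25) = m + 5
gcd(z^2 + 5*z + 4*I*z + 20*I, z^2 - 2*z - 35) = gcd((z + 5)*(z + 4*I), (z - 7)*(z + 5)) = z + 5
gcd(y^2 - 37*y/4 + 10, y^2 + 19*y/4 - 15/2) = y - 5/4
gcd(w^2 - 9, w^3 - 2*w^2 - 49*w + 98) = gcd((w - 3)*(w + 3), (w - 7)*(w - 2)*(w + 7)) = 1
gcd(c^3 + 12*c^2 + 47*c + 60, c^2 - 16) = c + 4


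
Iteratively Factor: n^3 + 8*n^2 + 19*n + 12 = (n + 4)*(n^2 + 4*n + 3) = (n + 1)*(n + 4)*(n + 3)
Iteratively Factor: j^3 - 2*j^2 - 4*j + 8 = (j + 2)*(j^2 - 4*j + 4) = (j - 2)*(j + 2)*(j - 2)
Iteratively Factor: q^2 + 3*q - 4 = (q - 1)*(q + 4)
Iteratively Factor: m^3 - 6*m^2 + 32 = (m - 4)*(m^2 - 2*m - 8) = (m - 4)*(m + 2)*(m - 4)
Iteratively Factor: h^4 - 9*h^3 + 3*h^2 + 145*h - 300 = (h - 5)*(h^3 - 4*h^2 - 17*h + 60) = (h - 5)*(h + 4)*(h^2 - 8*h + 15) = (h - 5)^2*(h + 4)*(h - 3)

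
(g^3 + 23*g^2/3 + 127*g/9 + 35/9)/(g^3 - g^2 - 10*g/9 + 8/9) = (9*g^3 + 69*g^2 + 127*g + 35)/(9*g^3 - 9*g^2 - 10*g + 8)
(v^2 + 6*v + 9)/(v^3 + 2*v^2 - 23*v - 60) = (v + 3)/(v^2 - v - 20)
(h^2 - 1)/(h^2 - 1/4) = 4*(h^2 - 1)/(4*h^2 - 1)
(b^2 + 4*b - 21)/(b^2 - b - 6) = (b + 7)/(b + 2)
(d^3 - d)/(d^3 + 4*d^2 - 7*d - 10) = d*(d - 1)/(d^2 + 3*d - 10)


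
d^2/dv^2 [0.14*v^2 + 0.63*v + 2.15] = 0.280000000000000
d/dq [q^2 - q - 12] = 2*q - 1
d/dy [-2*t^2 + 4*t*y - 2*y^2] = 4*t - 4*y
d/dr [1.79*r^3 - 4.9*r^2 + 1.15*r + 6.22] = 5.37*r^2 - 9.8*r + 1.15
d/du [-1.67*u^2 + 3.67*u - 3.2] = 3.67 - 3.34*u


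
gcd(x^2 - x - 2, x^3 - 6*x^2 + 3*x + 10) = x^2 - x - 2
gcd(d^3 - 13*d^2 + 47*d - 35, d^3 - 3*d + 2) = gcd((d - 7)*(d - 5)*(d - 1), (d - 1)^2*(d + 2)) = d - 1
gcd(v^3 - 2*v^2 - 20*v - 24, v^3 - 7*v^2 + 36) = v^2 - 4*v - 12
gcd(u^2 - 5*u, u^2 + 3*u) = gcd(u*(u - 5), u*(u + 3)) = u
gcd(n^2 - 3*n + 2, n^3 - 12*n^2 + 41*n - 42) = n - 2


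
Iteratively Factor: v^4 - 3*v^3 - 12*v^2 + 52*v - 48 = (v - 3)*(v^3 - 12*v + 16) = (v - 3)*(v - 2)*(v^2 + 2*v - 8) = (v - 3)*(v - 2)*(v + 4)*(v - 2)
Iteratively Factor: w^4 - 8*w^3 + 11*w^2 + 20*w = (w + 1)*(w^3 - 9*w^2 + 20*w) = (w - 5)*(w + 1)*(w^2 - 4*w) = w*(w - 5)*(w + 1)*(w - 4)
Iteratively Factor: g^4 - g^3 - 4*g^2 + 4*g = (g + 2)*(g^3 - 3*g^2 + 2*g) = (g - 1)*(g + 2)*(g^2 - 2*g) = g*(g - 1)*(g + 2)*(g - 2)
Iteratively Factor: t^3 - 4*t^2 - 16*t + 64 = (t - 4)*(t^2 - 16) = (t - 4)*(t + 4)*(t - 4)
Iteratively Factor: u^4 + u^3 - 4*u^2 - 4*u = (u + 2)*(u^3 - u^2 - 2*u) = (u - 2)*(u + 2)*(u^2 + u) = u*(u - 2)*(u + 2)*(u + 1)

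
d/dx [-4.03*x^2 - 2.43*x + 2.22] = -8.06*x - 2.43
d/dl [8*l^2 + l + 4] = 16*l + 1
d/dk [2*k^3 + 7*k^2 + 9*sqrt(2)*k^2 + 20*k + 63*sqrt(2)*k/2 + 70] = 6*k^2 + 14*k + 18*sqrt(2)*k + 20 + 63*sqrt(2)/2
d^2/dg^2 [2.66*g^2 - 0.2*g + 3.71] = 5.32000000000000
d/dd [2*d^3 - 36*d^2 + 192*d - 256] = 6*d^2 - 72*d + 192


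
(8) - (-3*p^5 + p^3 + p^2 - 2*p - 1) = 3*p^5 - p^3 - p^2 + 2*p + 9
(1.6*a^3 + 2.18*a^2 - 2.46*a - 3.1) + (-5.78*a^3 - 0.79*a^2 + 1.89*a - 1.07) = -4.18*a^3 + 1.39*a^2 - 0.57*a - 4.17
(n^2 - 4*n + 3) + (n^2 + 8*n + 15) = 2*n^2 + 4*n + 18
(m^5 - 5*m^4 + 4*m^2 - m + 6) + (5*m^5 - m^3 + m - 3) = 6*m^5 - 5*m^4 - m^3 + 4*m^2 + 3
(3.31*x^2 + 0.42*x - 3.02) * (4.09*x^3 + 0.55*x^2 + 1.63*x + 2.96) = 13.5379*x^5 + 3.5383*x^4 - 6.7255*x^3 + 8.8212*x^2 - 3.6794*x - 8.9392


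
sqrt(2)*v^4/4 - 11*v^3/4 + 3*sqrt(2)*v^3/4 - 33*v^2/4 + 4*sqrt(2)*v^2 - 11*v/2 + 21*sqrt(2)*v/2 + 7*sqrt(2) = (v/2 + 1)*(v - 7*sqrt(2)/2)*(v - 2*sqrt(2))*(sqrt(2)*v/2 + sqrt(2)/2)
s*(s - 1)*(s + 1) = s^3 - s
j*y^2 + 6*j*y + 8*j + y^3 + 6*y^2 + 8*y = (j + y)*(y + 2)*(y + 4)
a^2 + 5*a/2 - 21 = (a - 7/2)*(a + 6)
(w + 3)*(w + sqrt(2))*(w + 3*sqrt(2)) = w^3 + 3*w^2 + 4*sqrt(2)*w^2 + 6*w + 12*sqrt(2)*w + 18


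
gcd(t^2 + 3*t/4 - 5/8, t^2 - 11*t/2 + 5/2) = t - 1/2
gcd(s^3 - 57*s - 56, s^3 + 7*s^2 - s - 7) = s^2 + 8*s + 7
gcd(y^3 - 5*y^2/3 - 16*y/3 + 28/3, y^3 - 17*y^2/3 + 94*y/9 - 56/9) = y - 2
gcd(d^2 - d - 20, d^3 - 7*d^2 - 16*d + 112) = d + 4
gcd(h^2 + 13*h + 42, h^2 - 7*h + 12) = 1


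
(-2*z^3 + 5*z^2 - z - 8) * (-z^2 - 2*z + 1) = 2*z^5 - z^4 - 11*z^3 + 15*z^2 + 15*z - 8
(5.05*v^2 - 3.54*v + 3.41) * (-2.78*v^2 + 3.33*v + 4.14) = -14.039*v^4 + 26.6577*v^3 - 0.361000000000002*v^2 - 3.3003*v + 14.1174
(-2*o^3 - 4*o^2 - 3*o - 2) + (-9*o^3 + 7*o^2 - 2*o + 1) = -11*o^3 + 3*o^2 - 5*o - 1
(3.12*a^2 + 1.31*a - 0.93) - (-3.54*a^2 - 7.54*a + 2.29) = 6.66*a^2 + 8.85*a - 3.22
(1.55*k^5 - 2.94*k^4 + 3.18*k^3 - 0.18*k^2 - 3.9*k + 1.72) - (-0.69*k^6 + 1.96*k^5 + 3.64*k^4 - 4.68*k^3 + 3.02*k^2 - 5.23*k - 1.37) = 0.69*k^6 - 0.41*k^5 - 6.58*k^4 + 7.86*k^3 - 3.2*k^2 + 1.33*k + 3.09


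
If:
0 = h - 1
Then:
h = 1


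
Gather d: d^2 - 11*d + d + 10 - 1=d^2 - 10*d + 9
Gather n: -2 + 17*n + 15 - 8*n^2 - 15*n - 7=-8*n^2 + 2*n + 6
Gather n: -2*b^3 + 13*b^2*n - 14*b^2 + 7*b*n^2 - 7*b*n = -2*b^3 - 14*b^2 + 7*b*n^2 + n*(13*b^2 - 7*b)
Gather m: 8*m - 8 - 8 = 8*m - 16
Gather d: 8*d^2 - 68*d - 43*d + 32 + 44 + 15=8*d^2 - 111*d + 91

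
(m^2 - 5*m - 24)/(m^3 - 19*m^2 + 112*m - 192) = (m + 3)/(m^2 - 11*m + 24)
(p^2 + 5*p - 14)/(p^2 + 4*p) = (p^2 + 5*p - 14)/(p*(p + 4))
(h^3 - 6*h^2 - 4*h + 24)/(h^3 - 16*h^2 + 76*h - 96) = (h + 2)/(h - 8)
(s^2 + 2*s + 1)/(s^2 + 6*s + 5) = (s + 1)/(s + 5)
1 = 1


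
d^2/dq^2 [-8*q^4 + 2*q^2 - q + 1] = 4 - 96*q^2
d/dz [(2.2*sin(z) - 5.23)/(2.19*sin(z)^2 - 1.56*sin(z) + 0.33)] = (-4.818*sin(z)^2 + 22.9074*sin(z) - 7.4328)*cos(z)/(4.7961*sin(z)^4 - 6.8328*sin(z)^3 + 3.879*sin(z)^2 - 1.0296*sin(z) + 0.1089)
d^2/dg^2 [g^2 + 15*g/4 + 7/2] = 2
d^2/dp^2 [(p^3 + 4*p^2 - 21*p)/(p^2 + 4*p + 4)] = 50*(4 - p)/(p^4 + 8*p^3 + 24*p^2 + 32*p + 16)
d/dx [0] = 0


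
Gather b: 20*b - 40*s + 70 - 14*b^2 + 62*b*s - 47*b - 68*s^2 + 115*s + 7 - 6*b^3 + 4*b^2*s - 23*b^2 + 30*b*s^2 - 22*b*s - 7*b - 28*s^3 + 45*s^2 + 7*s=-6*b^3 + b^2*(4*s - 37) + b*(30*s^2 + 40*s - 34) - 28*s^3 - 23*s^2 + 82*s + 77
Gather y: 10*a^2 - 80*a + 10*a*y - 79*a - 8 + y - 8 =10*a^2 - 159*a + y*(10*a + 1) - 16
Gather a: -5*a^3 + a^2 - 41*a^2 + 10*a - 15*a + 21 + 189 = -5*a^3 - 40*a^2 - 5*a + 210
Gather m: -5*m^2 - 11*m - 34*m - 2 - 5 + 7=-5*m^2 - 45*m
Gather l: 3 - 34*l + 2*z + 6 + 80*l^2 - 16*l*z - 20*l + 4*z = 80*l^2 + l*(-16*z - 54) + 6*z + 9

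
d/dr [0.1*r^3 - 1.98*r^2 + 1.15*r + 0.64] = 0.3*r^2 - 3.96*r + 1.15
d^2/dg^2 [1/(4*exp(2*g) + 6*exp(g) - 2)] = ((4*exp(g) + 3)^2*exp(g) - (8*exp(g) + 3)*(2*exp(2*g) + 3*exp(g) - 1)/2)*exp(g)/(2*exp(2*g) + 3*exp(g) - 1)^3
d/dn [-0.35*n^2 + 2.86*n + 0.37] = 2.86 - 0.7*n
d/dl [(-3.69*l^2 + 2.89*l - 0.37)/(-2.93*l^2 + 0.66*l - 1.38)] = (6.0323*l^2 + 8.0162*l - 3.744)/(8.5849*l^4 - 3.8676*l^3 + 8.5224*l^2 - 1.8216*l + 1.9044)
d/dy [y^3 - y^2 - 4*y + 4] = 3*y^2 - 2*y - 4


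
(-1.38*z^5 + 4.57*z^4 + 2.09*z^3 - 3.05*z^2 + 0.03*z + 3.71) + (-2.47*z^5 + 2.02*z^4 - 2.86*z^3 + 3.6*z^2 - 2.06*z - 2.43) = -3.85*z^5 + 6.59*z^4 - 0.77*z^3 + 0.55*z^2 - 2.03*z + 1.28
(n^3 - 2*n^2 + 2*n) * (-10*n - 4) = -10*n^4 + 16*n^3 - 12*n^2 - 8*n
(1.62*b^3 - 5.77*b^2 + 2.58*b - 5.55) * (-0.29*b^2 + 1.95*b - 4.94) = -0.4698*b^5 + 4.8323*b^4 - 20.0025*b^3 + 35.1443*b^2 - 23.5677*b + 27.417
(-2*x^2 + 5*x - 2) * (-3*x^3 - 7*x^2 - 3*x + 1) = 6*x^5 - x^4 - 23*x^3 - 3*x^2 + 11*x - 2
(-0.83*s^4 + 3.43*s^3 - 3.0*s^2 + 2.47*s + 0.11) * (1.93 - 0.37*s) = 0.3071*s^5 - 2.871*s^4 + 7.7299*s^3 - 6.7039*s^2 + 4.7264*s + 0.2123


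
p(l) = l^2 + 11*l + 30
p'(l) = 2*l + 11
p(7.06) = 157.50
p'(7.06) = 25.12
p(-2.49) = 8.81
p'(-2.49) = 6.02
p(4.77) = 105.22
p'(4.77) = 20.54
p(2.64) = 66.01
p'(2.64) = 16.28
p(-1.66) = 14.50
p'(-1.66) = 7.68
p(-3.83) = 2.54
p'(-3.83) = 3.34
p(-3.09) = 5.56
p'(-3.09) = 4.82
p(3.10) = 73.71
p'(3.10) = 17.20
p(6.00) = 132.00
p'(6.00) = 23.00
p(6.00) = 132.00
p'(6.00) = 23.00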